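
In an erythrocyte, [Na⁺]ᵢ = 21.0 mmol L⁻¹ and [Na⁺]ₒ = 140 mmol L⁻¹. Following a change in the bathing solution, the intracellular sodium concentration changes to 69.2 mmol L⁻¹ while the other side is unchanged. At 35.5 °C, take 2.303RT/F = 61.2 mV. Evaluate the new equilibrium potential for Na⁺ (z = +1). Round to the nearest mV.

19 mV

After the shift: [Na⁺]_out = 140, [Na⁺]_in = 69.2 mmol L⁻¹.
E_new = (61.2/1)·log₁₀(140/69.2) = 61.20 · (0.3060) = 18.73 mV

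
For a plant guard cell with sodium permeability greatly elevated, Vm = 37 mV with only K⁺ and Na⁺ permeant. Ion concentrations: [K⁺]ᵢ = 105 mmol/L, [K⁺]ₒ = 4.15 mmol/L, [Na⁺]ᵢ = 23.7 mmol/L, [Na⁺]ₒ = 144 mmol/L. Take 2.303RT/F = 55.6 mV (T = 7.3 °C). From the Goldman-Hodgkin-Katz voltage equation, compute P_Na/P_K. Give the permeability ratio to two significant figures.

14

Let α = P_Na/P_K. GHK: Vm = 55.6·log₁₀[(Kₒ + α·Naₒ)/(Kᵢ + α·Naᵢ)].
10^(Vm/55.6) = 10^(37.0/55.6) = 4.6288
So 4.6288·(Kᵢ + α·Naᵢ) = Kₒ + α·Naₒ → α = (4.6288·105.0 − 4.15) / (144.0 − 4.6288·23.7)
α = (486 − 4.15) / (144.0 − 109.7) = 481.9/34.3 = 14.05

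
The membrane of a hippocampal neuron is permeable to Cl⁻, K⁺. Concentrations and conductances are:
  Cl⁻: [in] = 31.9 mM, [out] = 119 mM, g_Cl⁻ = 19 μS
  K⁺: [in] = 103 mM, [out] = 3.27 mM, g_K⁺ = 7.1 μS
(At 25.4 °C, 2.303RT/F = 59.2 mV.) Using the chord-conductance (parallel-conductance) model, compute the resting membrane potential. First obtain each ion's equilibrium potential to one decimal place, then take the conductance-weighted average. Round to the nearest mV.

-49 mV

E_Cl⁻ = (59.2/-1)·log₁₀(119/31.9) = -33.8 mV
E_K⁺ = (59.2/1)·log₁₀(3.27/103) = -88.7 mV
Vm = (Σ gᵢEᵢ)/(Σ gᵢ) = (19·-33.8 + 7.1·-88.7) / (19 + 7.1)
= -1271.97 / 26.1 = -48.73 mV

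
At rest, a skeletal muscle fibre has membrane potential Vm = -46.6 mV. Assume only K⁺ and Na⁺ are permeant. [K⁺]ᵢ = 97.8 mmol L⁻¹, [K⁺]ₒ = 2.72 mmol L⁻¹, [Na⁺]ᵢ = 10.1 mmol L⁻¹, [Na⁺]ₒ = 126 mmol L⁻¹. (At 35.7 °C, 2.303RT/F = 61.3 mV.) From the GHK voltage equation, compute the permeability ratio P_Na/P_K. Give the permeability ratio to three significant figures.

Let α = P_Na/P_K. GHK: Vm = 61.3·log₁₀[(Kₒ + α·Naₒ)/(Kᵢ + α·Naᵢ)].
10^(Vm/61.3) = 10^(-46.6/61.3) = 0.1737
So 0.1737·(Kᵢ + α·Naᵢ) = Kₒ + α·Naₒ → α = (0.1737·97.8 − 2.72) / (126.0 − 0.1737·10.1)
α = (16.99 − 2.72) / (126.0 − 1.754) = 14.27/124.2 = 0.1148

0.115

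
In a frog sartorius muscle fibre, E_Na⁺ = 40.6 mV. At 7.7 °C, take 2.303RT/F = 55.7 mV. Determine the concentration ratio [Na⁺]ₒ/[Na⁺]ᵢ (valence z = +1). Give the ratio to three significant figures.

5.36

log₁₀([out]/[in]) = E·z/(55.7) = 40.6 × 1 / 55.7 = 0.7289
[out]/[in] = 10^(0.7289) = 5.357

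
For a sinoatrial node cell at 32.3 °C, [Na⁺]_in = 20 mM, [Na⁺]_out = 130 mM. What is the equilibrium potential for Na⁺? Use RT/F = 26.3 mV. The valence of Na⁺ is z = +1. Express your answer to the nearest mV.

49 mV

E = (26.3/z) · ln([Na⁺]_out/[Na⁺]_in) with z = +1.
= (26.3/1) · ln(130/20) = 26.30 · ln(6.5)
= 26.30 · (1.8718) = 49.23 mV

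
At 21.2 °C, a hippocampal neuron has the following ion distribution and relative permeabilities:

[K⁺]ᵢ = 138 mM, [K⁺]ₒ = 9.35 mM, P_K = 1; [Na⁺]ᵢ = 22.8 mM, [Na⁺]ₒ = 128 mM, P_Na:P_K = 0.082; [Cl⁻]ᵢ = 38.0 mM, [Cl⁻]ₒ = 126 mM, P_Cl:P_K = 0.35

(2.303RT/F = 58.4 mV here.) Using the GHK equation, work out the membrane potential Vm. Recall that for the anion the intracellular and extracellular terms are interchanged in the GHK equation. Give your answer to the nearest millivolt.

Vm = 58.4 · log₁₀[(Σ P·[cation]ₒ + Σ P·[anion]ᵢ) / (Σ P·[cation]ᵢ + Σ P·[anion]ₒ)]
Numerator = 1×9.35 + 0.082×128 + 0.35×38.0 = 33.15
Denominator = 1×138 + 0.082×22.8 + 0.35×126 = 184
Vm = 58.4 · log₁₀(0.18017) = 58.4 × (-0.7443) = -43.47 mV

-43 mV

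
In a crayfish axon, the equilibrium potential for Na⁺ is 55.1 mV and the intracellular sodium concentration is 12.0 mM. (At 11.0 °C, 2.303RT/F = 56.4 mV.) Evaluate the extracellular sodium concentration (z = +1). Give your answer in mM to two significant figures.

110 mM

Nernst: E = (56.4/1) · log₁₀([out]/[in]), so log₁₀([out]/[in]) = 55.1 × 1 / 56.4 = 0.9770.
[out]/[in] = 10^(0.9770) = 9.483.
[out] = 9.483 × 12.0 = 113.8 mM.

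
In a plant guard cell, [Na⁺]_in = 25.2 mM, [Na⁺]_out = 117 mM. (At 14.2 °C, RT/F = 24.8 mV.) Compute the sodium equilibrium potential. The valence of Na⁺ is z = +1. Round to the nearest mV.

E = (24.8/z) · ln([Na⁺]_out/[Na⁺]_in) with z = +1.
= (24.8/1) · ln(117/25.2) = 24.80 · ln(4.643)
= 24.80 · (1.5353) = 38.08 mV

38 mV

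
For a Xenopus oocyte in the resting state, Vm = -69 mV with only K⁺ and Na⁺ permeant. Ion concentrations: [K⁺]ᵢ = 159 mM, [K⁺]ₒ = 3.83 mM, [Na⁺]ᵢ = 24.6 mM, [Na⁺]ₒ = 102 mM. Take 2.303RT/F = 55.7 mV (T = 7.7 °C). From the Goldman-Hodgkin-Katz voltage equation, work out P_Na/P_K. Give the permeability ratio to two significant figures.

0.053

Let α = P_Na/P_K. GHK: Vm = 55.7·log₁₀[(Kₒ + α·Naₒ)/(Kᵢ + α·Naᵢ)].
10^(Vm/55.7) = 10^(-69.0/55.7) = 0.057706
So 0.057706·(Kᵢ + α·Naᵢ) = Kₒ + α·Naₒ → α = (0.057706·159.0 − 3.83) / (102.0 − 0.057706·24.6)
α = (9.175 − 3.83) / (102.0 − 1.42) = 5.345/100.6 = 0.05314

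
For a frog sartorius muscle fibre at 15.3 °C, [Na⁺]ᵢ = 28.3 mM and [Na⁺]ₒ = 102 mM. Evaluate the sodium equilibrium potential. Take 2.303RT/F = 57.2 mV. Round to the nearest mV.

E = (57.2/z) · log₁₀([Na⁺]_out/[Na⁺]_in) with z = +1.
= (57.2/1) · log₁₀(102/28.3) = 57.20 · log₁₀(3.604)
= 57.20 · (0.5568) = 31.85 mV

32 mV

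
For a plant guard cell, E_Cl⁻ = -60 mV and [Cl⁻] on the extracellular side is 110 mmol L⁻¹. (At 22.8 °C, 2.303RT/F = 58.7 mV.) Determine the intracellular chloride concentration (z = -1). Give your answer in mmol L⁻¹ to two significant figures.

Nernst: E = (58.7/-1) · log₁₀([out]/[in]), so log₁₀([out]/[in]) = -60.0 × -1 / 58.7 = 1.0221.
[out]/[in] = 10^(1.0221) = 10.52.
[in] = 110 / 10.52 = 10.45 mmol L⁻¹.

10 mmol L⁻¹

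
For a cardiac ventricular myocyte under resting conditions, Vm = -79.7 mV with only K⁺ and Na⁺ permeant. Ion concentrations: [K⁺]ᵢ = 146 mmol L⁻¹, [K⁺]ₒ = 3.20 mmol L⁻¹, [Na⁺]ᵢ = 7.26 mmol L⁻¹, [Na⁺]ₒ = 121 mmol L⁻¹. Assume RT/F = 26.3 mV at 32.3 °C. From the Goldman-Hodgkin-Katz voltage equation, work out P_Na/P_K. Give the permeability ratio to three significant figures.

Let α = P_Na/P_K. GHK: Vm = 26.3·ln[(Kₒ + α·Naₒ)/(Kᵢ + α·Naᵢ)].
e^(Vm/26.3) = e^(-79.7/26.3) = 0.048295
So 0.048295·(Kᵢ + α·Naᵢ) = Kₒ + α·Naₒ → α = (0.048295·146.0 − 3.2) / (121.0 − 0.048295·7.26)
α = (7.051 − 3.2) / (121.0 − 0.3506) = 3.851/120.6 = 0.03192

0.0319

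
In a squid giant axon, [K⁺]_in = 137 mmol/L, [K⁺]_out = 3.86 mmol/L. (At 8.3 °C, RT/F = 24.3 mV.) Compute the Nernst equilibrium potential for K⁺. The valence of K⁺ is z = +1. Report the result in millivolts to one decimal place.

-86.7 mV

E = (24.3/z) · ln([K⁺]_out/[K⁺]_in) with z = +1.
= (24.3/1) · ln(3.86/137) = 24.30 · ln(0.02818)
= 24.30 · (-3.5693) = -86.73 mV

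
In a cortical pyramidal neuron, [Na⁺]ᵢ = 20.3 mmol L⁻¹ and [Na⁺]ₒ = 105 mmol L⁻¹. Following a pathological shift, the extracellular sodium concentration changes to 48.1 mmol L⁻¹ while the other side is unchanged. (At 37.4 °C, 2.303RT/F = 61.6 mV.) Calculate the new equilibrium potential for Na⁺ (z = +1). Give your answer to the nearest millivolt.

After the shift: [Na⁺]_out = 48.1, [Na⁺]_in = 20.3 mmol L⁻¹.
E_new = (61.6/1)·log₁₀(48.1/20.3) = 61.60 · (0.3746) = 23.08 mV

23 mV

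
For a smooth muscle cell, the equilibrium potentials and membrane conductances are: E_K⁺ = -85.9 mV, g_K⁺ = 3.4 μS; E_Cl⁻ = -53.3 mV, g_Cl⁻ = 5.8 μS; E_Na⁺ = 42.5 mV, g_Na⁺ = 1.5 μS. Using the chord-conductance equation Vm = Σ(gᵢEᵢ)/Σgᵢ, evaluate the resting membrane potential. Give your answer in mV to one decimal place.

Σ gᵢEᵢ = 3.4·(-85.9) + 5.8·(-53.3) + 1.5·(42.5) = -537.45
Σ gᵢ = 3.4 + 5.8 + 1.5 = 10.7
Vm = -537.45 / 10.7 = -50.23 mV

-50.2 mV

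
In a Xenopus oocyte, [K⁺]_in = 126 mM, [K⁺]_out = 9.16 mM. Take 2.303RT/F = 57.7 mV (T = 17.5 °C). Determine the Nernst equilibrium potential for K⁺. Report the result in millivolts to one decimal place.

-65.7 mV

E = (57.7/z) · log₁₀([K⁺]_out/[K⁺]_in) with z = +1.
= (57.7/1) · log₁₀(9.16/126) = 57.70 · log₁₀(0.0727)
= 57.70 · (-1.1385) = -65.69 mV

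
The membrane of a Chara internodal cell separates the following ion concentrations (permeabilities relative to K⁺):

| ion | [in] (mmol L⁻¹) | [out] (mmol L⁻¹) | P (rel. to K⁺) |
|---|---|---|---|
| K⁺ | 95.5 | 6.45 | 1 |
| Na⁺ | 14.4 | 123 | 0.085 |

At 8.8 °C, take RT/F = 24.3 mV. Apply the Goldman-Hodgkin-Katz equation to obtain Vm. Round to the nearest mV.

Vm = 24.3 · ln[(Σ P·[cation]ₒ + Σ P·[anion]ᵢ) / (Σ P·[cation]ᵢ + Σ P·[anion]ₒ)]
Numerator = 1×6.45 + 0.085×123 = 16.91
Denominator = 1×95.5 + 0.085×14.4 = 96.72
Vm = 24.3 · ln(0.17478) = 24.3 × (-1.7443) = -42.39 mV

-42 mV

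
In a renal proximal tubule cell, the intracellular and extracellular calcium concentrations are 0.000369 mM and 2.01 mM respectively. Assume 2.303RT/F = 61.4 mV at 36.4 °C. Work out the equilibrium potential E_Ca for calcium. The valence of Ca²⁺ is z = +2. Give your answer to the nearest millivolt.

E = (61.4/z) · log₁₀([Ca²⁺]_out/[Ca²⁺]_in) with z = +2.
= (61.4/2) · log₁₀(2.01/0.000369) = 30.70 · log₁₀(5447)
= 30.70 · (3.7362) = 114.70 mV

115 mV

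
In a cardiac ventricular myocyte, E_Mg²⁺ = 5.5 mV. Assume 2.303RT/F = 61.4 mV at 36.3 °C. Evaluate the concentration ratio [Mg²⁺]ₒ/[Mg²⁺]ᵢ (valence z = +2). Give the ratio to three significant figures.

1.51

log₁₀([out]/[in]) = E·z/(61.4) = 5.5 × 2 / 61.4 = 0.1792
[out]/[in] = 10^(0.1792) = 1.511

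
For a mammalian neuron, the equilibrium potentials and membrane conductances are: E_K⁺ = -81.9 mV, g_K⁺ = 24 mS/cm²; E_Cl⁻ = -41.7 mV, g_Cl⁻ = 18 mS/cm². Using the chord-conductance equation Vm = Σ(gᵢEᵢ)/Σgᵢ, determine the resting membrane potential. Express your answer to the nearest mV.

Σ gᵢEᵢ = 24·(-81.9) + 18·(-41.7) = -2716.20
Σ gᵢ = 24 + 18 = 42
Vm = -2716.20 / 42 = -64.67 mV

-65 mV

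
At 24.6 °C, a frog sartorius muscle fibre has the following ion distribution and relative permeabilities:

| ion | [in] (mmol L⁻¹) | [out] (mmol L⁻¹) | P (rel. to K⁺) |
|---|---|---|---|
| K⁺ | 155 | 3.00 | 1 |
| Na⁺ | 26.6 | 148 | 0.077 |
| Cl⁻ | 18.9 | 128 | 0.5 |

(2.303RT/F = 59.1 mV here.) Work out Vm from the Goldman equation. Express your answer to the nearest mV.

Vm = 59.1 · log₁₀[(Σ P·[cation]ₒ + Σ P·[anion]ᵢ) / (Σ P·[cation]ᵢ + Σ P·[anion]ₒ)]
Numerator = 1×3.00 + 0.077×148 + 0.5×18.9 = 23.85
Denominator = 1×155 + 0.077×26.6 + 0.5×128 = 221
Vm = 59.1 · log₁₀(0.10788) = 59.1 × (-0.9671) = -57.15 mV

-57 mV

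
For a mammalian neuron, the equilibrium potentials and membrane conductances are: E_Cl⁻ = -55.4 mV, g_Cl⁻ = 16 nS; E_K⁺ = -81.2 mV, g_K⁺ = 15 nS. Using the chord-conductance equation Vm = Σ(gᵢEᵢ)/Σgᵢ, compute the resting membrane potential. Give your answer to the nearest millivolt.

-68 mV

Σ gᵢEᵢ = 16·(-55.4) + 15·(-81.2) = -2104.40
Σ gᵢ = 16 + 15 = 31
Vm = -2104.40 / 31 = -67.88 mV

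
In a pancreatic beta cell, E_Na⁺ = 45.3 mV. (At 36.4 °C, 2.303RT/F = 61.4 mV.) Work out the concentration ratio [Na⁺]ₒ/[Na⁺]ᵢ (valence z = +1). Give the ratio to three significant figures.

log₁₀([out]/[in]) = E·z/(61.4) = 45.3 × 1 / 61.4 = 0.7378
[out]/[in] = 10^(0.7378) = 5.467

5.47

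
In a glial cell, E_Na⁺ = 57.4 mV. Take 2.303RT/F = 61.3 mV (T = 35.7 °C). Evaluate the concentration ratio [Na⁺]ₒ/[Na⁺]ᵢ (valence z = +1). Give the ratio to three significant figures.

log₁₀([out]/[in]) = E·z/(61.3) = 57.4 × 1 / 61.3 = 0.9364
[out]/[in] = 10^(0.9364) = 8.637

8.64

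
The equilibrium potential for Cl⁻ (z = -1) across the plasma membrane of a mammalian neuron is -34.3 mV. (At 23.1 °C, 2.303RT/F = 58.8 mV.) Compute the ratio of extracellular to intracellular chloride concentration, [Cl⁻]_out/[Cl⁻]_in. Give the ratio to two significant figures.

3.8

log₁₀([out]/[in]) = E·z/(58.8) = -34.3 × -1 / 58.8 = 0.5833
[out]/[in] = 10^(0.5833) = 3.831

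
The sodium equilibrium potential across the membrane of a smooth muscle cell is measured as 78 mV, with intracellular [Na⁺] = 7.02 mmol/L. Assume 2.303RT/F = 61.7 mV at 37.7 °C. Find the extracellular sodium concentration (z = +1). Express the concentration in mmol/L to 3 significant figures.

129 mmol/L

Nernst: E = (61.7/1) · log₁₀([out]/[in]), so log₁₀([out]/[in]) = 78.0 × 1 / 61.7 = 1.2642.
[out]/[in] = 10^(1.2642) = 18.37.
[out] = 18.37 × 7.02 = 129 mmol/L.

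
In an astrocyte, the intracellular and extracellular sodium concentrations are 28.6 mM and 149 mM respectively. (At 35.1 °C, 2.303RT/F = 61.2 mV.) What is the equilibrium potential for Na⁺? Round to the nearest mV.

E = (61.2/z) · log₁₀([Na⁺]_out/[Na⁺]_in) with z = +1.
= (61.2/1) · log₁₀(149/28.6) = 61.20 · log₁₀(5.21)
= 61.20 · (0.7168) = 43.87 mV

44 mV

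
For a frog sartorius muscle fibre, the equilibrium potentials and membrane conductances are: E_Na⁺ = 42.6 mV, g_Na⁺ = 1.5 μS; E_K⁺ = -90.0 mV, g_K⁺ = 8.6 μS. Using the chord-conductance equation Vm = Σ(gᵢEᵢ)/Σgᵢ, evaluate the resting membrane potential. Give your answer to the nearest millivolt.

Σ gᵢEᵢ = 1.5·(42.6) + 8.6·(-90.0) = -710.10
Σ gᵢ = 1.5 + 8.6 = 10.1
Vm = -710.10 / 10.1 = -70.31 mV

-70 mV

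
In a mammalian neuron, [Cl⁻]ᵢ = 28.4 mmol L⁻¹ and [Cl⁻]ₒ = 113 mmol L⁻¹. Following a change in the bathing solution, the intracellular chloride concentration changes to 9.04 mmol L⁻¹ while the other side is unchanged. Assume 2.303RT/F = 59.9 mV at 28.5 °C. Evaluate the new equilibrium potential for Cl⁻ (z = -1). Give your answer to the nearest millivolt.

After the shift: [Cl⁻]_out = 113, [Cl⁻]_in = 9.04 mmol L⁻¹.
E_new = (59.9/-1)·log₁₀(113/9.04) = -59.90 · (1.0969) = -65.70 mV

-66 mV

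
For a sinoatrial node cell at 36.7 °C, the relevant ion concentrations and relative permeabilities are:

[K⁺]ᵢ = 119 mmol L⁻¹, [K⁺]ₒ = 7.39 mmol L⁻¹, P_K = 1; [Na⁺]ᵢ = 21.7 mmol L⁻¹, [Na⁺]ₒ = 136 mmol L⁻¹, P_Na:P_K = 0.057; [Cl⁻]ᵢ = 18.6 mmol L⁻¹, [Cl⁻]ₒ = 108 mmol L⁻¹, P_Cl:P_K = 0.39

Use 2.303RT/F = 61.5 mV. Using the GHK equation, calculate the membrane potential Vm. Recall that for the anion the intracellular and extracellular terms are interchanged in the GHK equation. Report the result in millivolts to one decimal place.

-52.9 mV

Vm = 61.5 · log₁₀[(Σ P·[cation]ₒ + Σ P·[anion]ᵢ) / (Σ P·[cation]ᵢ + Σ P·[anion]ₒ)]
Numerator = 1×7.39 + 0.057×136 + 0.39×18.6 = 22.4
Denominator = 1×119 + 0.057×21.7 + 0.39×108 = 162.4
Vm = 61.5 · log₁₀(0.13794) = 61.5 × (-0.8603) = -52.91 mV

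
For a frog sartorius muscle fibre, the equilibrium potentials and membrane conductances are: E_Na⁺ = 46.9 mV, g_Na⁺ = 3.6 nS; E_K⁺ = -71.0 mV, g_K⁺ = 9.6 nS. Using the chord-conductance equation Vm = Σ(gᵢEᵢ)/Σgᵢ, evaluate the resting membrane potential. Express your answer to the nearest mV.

Σ gᵢEᵢ = 3.6·(46.9) + 9.6·(-71.0) = -512.76
Σ gᵢ = 3.6 + 9.6 = 13.2
Vm = -512.76 / 13.2 = -38.85 mV

-39 mV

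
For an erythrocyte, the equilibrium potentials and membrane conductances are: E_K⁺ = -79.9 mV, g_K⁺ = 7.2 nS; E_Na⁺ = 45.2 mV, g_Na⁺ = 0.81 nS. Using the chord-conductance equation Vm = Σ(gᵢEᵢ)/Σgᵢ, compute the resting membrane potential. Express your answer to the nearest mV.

-67 mV

Σ gᵢEᵢ = 7.2·(-79.9) + 0.81·(45.2) = -538.67
Σ gᵢ = 7.2 + 0.81 = 8.01
Vm = -538.67 / 8.01 = -67.25 mV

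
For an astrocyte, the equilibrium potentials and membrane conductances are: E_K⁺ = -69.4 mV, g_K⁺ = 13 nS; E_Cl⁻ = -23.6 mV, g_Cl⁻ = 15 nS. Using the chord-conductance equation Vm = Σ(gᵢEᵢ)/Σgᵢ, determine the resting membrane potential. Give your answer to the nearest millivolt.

Σ gᵢEᵢ = 13·(-69.4) + 15·(-23.6) = -1256.20
Σ gᵢ = 13 + 15 = 28
Vm = -1256.20 / 28 = -44.86 mV

-45 mV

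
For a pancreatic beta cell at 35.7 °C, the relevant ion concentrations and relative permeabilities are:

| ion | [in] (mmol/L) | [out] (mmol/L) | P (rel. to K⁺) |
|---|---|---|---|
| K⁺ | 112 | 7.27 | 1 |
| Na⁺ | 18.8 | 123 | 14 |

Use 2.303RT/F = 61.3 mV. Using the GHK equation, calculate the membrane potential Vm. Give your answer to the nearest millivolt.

Vm = 61.3 · log₁₀[(Σ P·[cation]ₒ + Σ P·[anion]ᵢ) / (Σ P·[cation]ᵢ + Σ P·[anion]ₒ)]
Numerator = 1×7.27 + 14×123 = 1729
Denominator = 1×112 + 14×18.8 = 375.2
Vm = 61.3 · log₁₀(4.6089) = 61.3 × (0.6636) = 40.68 mV

41 mV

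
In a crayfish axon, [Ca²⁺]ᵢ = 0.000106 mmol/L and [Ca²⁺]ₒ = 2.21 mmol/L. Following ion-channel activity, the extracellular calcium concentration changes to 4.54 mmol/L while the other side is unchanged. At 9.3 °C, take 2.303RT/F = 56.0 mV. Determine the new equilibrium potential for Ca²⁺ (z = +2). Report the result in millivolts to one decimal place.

After the shift: [Ca²⁺]_out = 4.54, [Ca²⁺]_in = 0.000106 mmol/L.
E_new = (56.0/2)·log₁₀(4.54/0.000106) = 28.00 · (4.6317) = 129.69 mV

129.7 mV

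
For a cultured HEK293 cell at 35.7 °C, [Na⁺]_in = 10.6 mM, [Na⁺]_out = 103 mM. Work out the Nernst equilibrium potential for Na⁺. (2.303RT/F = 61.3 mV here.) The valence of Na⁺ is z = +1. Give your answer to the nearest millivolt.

61 mV

E = (61.3/z) · log₁₀([Na⁺]_out/[Na⁺]_in) with z = +1.
= (61.3/1) · log₁₀(103/10.6) = 61.30 · log₁₀(9.717)
= 61.30 · (0.9875) = 60.54 mV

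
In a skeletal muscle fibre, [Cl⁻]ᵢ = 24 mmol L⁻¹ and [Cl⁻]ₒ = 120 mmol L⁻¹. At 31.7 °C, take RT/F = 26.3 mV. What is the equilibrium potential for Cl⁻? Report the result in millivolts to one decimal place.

E = (26.3/z) · ln([Cl⁻]_out/[Cl⁻]_in) with z = -1.
For an anion, dividing by z = -1 reverses the sign.
= (26.3/-1) · ln(120/24) = -26.30 · ln(5)
= -26.30 · (1.6094) = -42.33 mV

-42.3 mV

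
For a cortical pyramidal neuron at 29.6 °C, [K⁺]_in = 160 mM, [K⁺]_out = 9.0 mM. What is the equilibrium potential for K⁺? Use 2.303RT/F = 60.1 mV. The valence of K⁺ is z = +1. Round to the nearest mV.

E = (60.1/z) · log₁₀([K⁺]_out/[K⁺]_in) with z = +1.
= (60.1/1) · log₁₀(9.0/160) = 60.10 · log₁₀(0.05625)
= 60.10 · (-1.2499) = -75.12 mV

-75 mV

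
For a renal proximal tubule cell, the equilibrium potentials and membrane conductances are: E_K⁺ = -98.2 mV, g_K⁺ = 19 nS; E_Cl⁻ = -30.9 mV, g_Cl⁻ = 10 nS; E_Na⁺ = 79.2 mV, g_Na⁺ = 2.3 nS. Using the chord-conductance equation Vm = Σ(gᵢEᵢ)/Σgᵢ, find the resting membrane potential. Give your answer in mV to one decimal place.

-63.7 mV

Σ gᵢEᵢ = 19·(-98.2) + 10·(-30.9) + 2.3·(79.2) = -1992.64
Σ gᵢ = 19 + 10 + 2.3 = 31.3
Vm = -1992.64 / 31.3 = -63.66 mV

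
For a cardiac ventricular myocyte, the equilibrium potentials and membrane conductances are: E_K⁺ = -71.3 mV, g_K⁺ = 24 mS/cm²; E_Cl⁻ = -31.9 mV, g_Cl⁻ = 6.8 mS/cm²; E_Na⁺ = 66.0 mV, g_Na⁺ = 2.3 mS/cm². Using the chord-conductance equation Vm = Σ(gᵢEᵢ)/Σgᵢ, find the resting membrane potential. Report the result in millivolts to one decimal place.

-53.7 mV

Σ gᵢEᵢ = 24·(-71.3) + 6.8·(-31.9) + 2.3·(66.0) = -1776.32
Σ gᵢ = 24 + 6.8 + 2.3 = 33.1
Vm = -1776.32 / 33.1 = -53.67 mV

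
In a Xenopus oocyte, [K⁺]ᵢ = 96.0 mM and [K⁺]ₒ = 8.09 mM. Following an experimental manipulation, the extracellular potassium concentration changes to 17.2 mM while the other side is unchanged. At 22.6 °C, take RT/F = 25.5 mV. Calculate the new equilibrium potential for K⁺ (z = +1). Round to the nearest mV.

-44 mV

After the shift: [K⁺]_out = 17.2, [K⁺]_in = 96.0 mM.
E_new = (25.5/1)·ln(17.2/96.0) = 25.50 · (-1.7194) = -43.85 mV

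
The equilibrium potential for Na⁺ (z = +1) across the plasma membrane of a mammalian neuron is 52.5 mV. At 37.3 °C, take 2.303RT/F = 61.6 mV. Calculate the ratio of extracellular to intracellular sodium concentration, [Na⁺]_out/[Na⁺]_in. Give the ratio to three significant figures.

log₁₀([out]/[in]) = E·z/(61.6) = 52.5 × 1 / 61.6 = 0.8523
[out]/[in] = 10^(0.8523) = 7.117

7.12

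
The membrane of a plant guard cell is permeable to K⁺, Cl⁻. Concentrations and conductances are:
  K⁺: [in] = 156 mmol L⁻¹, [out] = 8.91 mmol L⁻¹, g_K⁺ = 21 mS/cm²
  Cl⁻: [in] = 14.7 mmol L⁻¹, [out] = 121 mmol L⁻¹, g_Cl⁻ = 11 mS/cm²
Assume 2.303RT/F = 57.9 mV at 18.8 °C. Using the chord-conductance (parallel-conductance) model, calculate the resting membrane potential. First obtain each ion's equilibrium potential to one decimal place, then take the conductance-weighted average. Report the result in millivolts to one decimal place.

E_K⁺ = (57.9/1)·log₁₀(8.91/156) = -72.0 mV
E_Cl⁻ = (57.9/-1)·log₁₀(121/14.7) = -53.0 mV
Vm = (Σ gᵢEᵢ)/(Σ gᵢ) = (21·-72.0 + 11·-53.0) / (21 + 11)
= -2095.00 / 32 = -65.47 mV

-65.5 mV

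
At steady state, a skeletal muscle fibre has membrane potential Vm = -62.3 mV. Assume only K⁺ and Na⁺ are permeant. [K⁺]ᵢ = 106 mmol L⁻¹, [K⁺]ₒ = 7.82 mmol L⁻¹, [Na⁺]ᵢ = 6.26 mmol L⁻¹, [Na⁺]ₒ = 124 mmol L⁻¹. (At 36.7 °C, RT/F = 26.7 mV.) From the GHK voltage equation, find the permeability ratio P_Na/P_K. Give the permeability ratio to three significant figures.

Let α = P_Na/P_K. GHK: Vm = 26.7·ln[(Kₒ + α·Naₒ)/(Kᵢ + α·Naᵢ)].
e^(Vm/26.7) = e^(-62.3/26.7) = 0.096972
So 0.096972·(Kᵢ + α·Naᵢ) = Kₒ + α·Naₒ → α = (0.096972·106.0 − 7.82) / (124.0 − 0.096972·6.26)
α = (10.28 − 7.82) / (124.0 − 0.607) = 2.459/123.4 = 0.01993

0.0199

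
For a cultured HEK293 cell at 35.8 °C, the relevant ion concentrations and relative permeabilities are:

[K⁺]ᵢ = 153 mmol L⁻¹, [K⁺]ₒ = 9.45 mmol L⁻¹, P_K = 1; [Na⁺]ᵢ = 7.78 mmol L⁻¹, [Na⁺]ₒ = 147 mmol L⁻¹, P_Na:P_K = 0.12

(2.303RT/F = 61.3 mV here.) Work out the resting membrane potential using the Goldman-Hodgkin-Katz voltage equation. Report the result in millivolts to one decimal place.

-46.3 mV

Vm = 61.3 · log₁₀[(Σ P·[cation]ₒ + Σ P·[anion]ᵢ) / (Σ P·[cation]ᵢ + Σ P·[anion]ₒ)]
Numerator = 1×9.45 + 0.12×147 = 27.09
Denominator = 1×153 + 0.12×7.78 = 153.9
Vm = 61.3 · log₁₀(0.17598) = 61.3 × (-0.7545) = -46.25 mV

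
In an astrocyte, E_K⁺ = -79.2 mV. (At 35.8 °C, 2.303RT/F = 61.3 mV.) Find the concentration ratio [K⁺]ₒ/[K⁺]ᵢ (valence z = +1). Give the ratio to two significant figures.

log₁₀([out]/[in]) = E·z/(61.3) = -79.2 × 1 / 61.3 = -1.2920
[out]/[in] = 10^(-1.2920) = 0.05105

0.051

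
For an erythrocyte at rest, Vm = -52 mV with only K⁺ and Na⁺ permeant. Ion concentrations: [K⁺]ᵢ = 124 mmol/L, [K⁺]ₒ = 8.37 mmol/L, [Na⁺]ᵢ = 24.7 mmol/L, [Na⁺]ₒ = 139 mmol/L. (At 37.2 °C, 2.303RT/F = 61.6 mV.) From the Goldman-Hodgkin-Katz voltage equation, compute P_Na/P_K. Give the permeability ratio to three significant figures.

0.0693

Let α = P_Na/P_K. GHK: Vm = 61.6·log₁₀[(Kₒ + α·Naₒ)/(Kᵢ + α·Naᵢ)].
10^(Vm/61.6) = 10^(-52.0/61.6) = 0.14317
So 0.14317·(Kᵢ + α·Naᵢ) = Kₒ + α·Naₒ → α = (0.14317·124.0 − 8.37) / (139.0 − 0.14317·24.7)
α = (17.75 − 8.37) / (139.0 − 3.536) = 9.383/135.5 = 0.06926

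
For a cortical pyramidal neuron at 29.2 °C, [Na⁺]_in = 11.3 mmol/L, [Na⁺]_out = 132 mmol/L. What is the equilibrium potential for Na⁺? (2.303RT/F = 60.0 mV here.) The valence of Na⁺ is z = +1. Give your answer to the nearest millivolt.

64 mV

E = (60.0/z) · log₁₀([Na⁺]_out/[Na⁺]_in) with z = +1.
= (60.0/1) · log₁₀(132/11.3) = 60.00 · log₁₀(11.68)
= 60.00 · (1.0675) = 64.05 mV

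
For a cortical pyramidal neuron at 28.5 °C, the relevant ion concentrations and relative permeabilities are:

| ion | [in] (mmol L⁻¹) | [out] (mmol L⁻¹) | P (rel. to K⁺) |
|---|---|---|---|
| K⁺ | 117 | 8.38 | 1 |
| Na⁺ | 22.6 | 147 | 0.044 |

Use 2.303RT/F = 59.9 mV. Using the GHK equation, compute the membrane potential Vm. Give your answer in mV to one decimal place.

Vm = 59.9 · log₁₀[(Σ P·[cation]ₒ + Σ P·[anion]ᵢ) / (Σ P·[cation]ᵢ + Σ P·[anion]ₒ)]
Numerator = 1×8.38 + 0.044×147 = 14.85
Denominator = 1×117 + 0.044×22.6 = 118
Vm = 59.9 · log₁₀(0.12584) = 59.9 × (-0.9002) = -53.92 mV

-53.9 mV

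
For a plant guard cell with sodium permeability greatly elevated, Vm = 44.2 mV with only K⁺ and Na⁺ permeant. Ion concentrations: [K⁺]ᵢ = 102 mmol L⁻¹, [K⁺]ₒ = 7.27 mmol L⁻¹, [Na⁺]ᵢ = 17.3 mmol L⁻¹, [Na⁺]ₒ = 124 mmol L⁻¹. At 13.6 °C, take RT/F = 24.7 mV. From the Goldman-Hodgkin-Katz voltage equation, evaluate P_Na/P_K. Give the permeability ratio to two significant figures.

Let α = P_Na/P_K. GHK: Vm = 24.7·ln[(Kₒ + α·Naₒ)/(Kᵢ + α·Naᵢ)].
e^(Vm/24.7) = e^(44.2/24.7) = 5.9863
So 5.9863·(Kᵢ + α·Naᵢ) = Kₒ + α·Naₒ → α = (5.9863·102.0 − 7.27) / (124.0 − 5.9863·17.3)
α = (610.6 − 7.27) / (124.0 − 103.6) = 603.3/20.44 = 29.52

30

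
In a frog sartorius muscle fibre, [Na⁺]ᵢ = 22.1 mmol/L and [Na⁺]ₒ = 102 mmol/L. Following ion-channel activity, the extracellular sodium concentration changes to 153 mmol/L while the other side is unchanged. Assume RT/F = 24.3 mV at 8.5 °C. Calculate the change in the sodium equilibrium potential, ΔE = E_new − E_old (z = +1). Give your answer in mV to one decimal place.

9.9 mV

E_old = (24.3/1)·ln(102/22.1) = 37.16 mV
E_new = (24.3/1)·ln(153/22.1) = 47.02 mV
ΔE = 47.02 − (37.16) = 9.85 mV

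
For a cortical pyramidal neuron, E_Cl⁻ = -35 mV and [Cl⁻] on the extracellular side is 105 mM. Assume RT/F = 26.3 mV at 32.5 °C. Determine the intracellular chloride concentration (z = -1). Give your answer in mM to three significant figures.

Nernst: E = (26.3/-1) · ln([out]/[in]), so ln([out]/[in]) = -35.0 × -1 / 26.3 = 1.3308.
[out]/[in] = e^(1.3308) = 3.784.
[in] = 105 / 3.784 = 27.75 mM.

27.7 mM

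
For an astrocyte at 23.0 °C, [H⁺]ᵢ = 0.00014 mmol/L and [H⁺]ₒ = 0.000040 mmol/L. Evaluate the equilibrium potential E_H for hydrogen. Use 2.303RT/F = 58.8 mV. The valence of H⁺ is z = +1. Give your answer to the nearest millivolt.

-32 mV

E = (58.8/z) · log₁₀([H⁺]_out/[H⁺]_in) with z = +1.
= (58.8/1) · log₁₀(0.000040/0.00014) = 58.80 · log₁₀(0.2857)
= 58.80 · (-0.5441) = -31.99 mV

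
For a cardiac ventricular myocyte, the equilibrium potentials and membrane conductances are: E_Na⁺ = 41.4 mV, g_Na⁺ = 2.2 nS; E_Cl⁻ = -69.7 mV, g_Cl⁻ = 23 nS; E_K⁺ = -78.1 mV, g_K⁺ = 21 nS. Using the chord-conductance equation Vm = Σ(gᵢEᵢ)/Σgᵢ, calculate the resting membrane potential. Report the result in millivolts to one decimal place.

-68.2 mV

Σ gᵢEᵢ = 2.2·(41.4) + 23·(-69.7) + 21·(-78.1) = -3152.12
Σ gᵢ = 2.2 + 23 + 21 = 46.2
Vm = -3152.12 / 46.2 = -68.23 mV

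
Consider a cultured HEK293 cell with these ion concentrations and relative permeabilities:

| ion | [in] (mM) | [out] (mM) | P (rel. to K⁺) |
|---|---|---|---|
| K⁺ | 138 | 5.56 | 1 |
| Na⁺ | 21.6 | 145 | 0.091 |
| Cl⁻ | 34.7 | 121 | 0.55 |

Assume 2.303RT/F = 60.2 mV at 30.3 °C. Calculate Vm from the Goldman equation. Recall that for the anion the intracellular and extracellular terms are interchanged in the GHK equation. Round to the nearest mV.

-44 mV

Vm = 60.2 · log₁₀[(Σ P·[cation]ₒ + Σ P·[anion]ᵢ) / (Σ P·[cation]ᵢ + Σ P·[anion]ₒ)]
Numerator = 1×5.56 + 0.091×145 + 0.55×34.7 = 37.84
Denominator = 1×138 + 0.091×21.6 + 0.55×121 = 206.5
Vm = 60.2 · log₁₀(0.18323) = 60.2 × (-0.7370) = -44.37 mV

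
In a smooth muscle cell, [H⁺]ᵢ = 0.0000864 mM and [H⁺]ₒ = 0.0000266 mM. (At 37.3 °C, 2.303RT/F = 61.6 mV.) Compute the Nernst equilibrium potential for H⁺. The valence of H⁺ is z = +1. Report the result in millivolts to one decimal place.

E = (61.6/z) · log₁₀([H⁺]_out/[H⁺]_in) with z = +1.
= (61.6/1) · log₁₀(0.0000266/0.0000864) = 61.60 · log₁₀(0.3079)
= 61.60 · (-0.5116) = -31.52 mV

-31.5 mV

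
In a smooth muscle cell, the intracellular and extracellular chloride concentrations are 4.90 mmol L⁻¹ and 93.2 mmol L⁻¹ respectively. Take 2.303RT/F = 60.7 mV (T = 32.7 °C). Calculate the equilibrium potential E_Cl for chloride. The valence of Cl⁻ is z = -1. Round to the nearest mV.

-78 mV

E = (60.7/z) · log₁₀([Cl⁻]_out/[Cl⁻]_in) with z = -1.
For an anion, dividing by z = -1 reverses the sign.
= (60.7/-1) · log₁₀(93.2/4.90) = -60.70 · log₁₀(19.02)
= -60.70 · (1.2792) = -77.65 mV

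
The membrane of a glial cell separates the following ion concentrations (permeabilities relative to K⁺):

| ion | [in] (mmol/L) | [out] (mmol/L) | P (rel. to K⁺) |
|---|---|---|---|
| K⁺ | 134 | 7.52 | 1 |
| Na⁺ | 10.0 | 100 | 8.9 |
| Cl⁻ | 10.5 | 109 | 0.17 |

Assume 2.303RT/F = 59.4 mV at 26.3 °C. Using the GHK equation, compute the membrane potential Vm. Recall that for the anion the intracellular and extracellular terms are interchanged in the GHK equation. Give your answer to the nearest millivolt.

Vm = 59.4 · log₁₀[(Σ P·[cation]ₒ + Σ P·[anion]ᵢ) / (Σ P·[cation]ᵢ + Σ P·[anion]ₒ)]
Numerator = 1×7.52 + 8.9×100 + 0.17×10.5 = 899.3
Denominator = 1×134 + 8.9×10.0 + 0.17×109 = 241.5
Vm = 59.4 · log₁₀(3.7234) = 59.4 × (0.5709) = 33.91 mV

34 mV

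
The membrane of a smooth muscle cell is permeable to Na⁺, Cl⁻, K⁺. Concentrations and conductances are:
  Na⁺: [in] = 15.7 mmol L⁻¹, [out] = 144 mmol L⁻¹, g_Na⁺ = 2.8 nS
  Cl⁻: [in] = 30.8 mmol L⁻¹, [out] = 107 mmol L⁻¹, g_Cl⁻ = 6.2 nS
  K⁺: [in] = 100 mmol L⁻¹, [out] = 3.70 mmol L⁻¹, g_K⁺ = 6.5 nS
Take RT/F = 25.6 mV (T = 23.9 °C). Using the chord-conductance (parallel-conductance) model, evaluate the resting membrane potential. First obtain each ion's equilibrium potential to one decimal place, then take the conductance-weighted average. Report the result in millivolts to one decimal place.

E_Na⁺ = (25.6/1)·ln(144/15.7) = 56.7 mV
E_Cl⁻ = (25.6/-1)·ln(107/30.8) = -31.9 mV
E_K⁺ = (25.6/1)·ln(3.70/100) = -84.4 mV
Vm = (Σ gᵢEᵢ)/(Σ gᵢ) = (2.8·56.7 + 6.2·-31.9 + 6.5·-84.4) / (2.8 + 6.2 + 6.5)
= -587.62 / 15.5 = -37.91 mV

-37.9 mV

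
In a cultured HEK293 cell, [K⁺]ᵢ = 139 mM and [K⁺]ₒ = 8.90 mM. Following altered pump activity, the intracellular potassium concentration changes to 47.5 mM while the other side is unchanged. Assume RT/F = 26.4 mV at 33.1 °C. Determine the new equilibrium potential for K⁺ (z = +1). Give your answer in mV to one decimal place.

After the shift: [K⁺]_out = 8.90, [K⁺]_in = 47.5 mM.
E_new = (26.4/1)·ln(8.90/47.5) = 26.40 · (-1.6747) = -44.21 mV

-44.2 mV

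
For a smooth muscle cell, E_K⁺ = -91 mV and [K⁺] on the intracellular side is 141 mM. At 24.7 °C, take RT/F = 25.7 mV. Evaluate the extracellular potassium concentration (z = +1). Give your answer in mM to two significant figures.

Nernst: E = (25.7/1) · ln([out]/[in]), so ln([out]/[in]) = -91.0 × 1 / 25.7 = -3.5409.
[out]/[in] = e^(-3.5409) = 0.02899.
[out] = 0.02899 × 141 = 4.087 mM.

4.1 mM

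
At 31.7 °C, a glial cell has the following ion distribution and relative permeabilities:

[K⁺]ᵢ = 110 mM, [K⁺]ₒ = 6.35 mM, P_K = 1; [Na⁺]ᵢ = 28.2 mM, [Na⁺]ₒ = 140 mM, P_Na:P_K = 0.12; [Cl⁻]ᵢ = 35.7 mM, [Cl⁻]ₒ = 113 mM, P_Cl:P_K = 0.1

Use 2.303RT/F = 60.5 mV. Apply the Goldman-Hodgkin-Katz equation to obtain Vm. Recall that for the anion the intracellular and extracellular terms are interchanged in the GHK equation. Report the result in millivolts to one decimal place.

Vm = 60.5 · log₁₀[(Σ P·[cation]ₒ + Σ P·[anion]ᵢ) / (Σ P·[cation]ᵢ + Σ P·[anion]ₒ)]
Numerator = 1×6.35 + 0.12×140 + 0.1×35.7 = 26.72
Denominator = 1×110 + 0.12×28.2 + 0.1×113 = 124.7
Vm = 60.5 · log₁₀(0.2143) = 60.5 × (-0.6690) = -40.47 mV

-40.5 mV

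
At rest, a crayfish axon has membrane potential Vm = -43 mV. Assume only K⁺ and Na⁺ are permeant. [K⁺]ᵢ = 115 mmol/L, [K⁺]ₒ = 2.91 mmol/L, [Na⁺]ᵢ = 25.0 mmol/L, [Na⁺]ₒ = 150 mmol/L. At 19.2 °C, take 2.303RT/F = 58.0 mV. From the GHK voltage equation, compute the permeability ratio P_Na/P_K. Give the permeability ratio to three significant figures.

Let α = P_Na/P_K. GHK: Vm = 58.0·log₁₀[(Kₒ + α·Naₒ)/(Kᵢ + α·Naᵢ)].
10^(Vm/58.0) = 10^(-43.0/58.0) = 0.18139
So 0.18139·(Kᵢ + α·Naᵢ) = Kₒ + α·Naₒ → α = (0.18139·115.0 − 2.91) / (150.0 − 0.18139·25.0)
α = (20.86 − 2.91) / (150.0 − 4.535) = 17.95/145.5 = 0.1234

0.123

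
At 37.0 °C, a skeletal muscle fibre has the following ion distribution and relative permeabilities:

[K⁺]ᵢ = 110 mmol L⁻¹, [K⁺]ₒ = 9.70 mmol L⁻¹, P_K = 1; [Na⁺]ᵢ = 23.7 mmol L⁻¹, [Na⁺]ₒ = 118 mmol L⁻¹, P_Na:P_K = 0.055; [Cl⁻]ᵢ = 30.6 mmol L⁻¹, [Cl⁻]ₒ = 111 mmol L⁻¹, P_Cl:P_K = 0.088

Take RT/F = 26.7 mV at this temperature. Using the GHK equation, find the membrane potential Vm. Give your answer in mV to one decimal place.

-49.6 mV

Vm = 26.7 · ln[(Σ P·[cation]ₒ + Σ P·[anion]ᵢ) / (Σ P·[cation]ᵢ + Σ P·[anion]ₒ)]
Numerator = 1×9.70 + 0.055×118 + 0.088×30.6 = 18.88
Denominator = 1×110 + 0.055×23.7 + 0.088×111 = 121.1
Vm = 26.7 · ln(0.15596) = 26.7 × (-1.8581) = -49.61 mV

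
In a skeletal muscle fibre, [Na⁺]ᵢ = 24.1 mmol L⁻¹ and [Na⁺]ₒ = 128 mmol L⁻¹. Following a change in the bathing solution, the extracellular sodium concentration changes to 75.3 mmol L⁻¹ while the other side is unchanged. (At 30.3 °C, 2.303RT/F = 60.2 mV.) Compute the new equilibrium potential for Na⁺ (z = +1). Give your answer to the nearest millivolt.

30 mV

After the shift: [Na⁺]_out = 75.3, [Na⁺]_in = 24.1 mmol L⁻¹.
E_new = (60.2/1)·log₁₀(75.3/24.1) = 60.20 · (0.4948) = 29.79 mV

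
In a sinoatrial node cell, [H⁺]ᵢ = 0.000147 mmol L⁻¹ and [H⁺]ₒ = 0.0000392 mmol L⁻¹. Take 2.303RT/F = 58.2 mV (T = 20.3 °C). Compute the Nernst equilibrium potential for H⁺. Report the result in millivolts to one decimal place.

-33.4 mV

E = (58.2/z) · log₁₀([H⁺]_out/[H⁺]_in) with z = +1.
= (58.2/1) · log₁₀(0.0000392/0.000147) = 58.20 · log₁₀(0.2667)
= 58.20 · (-0.5740) = -33.41 mV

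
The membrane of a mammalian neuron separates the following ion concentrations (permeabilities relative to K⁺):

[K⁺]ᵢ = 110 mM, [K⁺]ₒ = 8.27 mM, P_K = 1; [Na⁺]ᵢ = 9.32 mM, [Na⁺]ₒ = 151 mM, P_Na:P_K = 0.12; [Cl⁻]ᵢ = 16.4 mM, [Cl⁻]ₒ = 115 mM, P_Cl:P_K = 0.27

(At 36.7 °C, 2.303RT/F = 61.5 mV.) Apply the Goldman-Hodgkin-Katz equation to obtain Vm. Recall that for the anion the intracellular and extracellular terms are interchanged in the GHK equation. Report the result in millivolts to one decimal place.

-40.8 mV

Vm = 61.5 · log₁₀[(Σ P·[cation]ₒ + Σ P·[anion]ᵢ) / (Σ P·[cation]ᵢ + Σ P·[anion]ₒ)]
Numerator = 1×8.27 + 0.12×151 + 0.27×16.4 = 30.82
Denominator = 1×110 + 0.12×9.32 + 0.27×115 = 142.2
Vm = 61.5 · log₁₀(0.21677) = 61.5 × (-0.6640) = -40.84 mV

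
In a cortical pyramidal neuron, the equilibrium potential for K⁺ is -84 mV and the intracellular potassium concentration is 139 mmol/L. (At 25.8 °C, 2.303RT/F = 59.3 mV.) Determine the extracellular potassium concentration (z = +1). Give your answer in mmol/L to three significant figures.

5.33 mmol/L

Nernst: E = (59.3/1) · log₁₀([out]/[in]), so log₁₀([out]/[in]) = -84.0 × 1 / 59.3 = -1.4165.
[out]/[in] = 10^(-1.4165) = 0.03832.
[out] = 0.03832 × 139 = 5.327 mmol/L.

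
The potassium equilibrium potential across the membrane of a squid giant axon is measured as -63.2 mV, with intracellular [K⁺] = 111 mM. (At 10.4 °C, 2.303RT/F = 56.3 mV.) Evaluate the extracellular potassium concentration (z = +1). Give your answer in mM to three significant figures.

Nernst: E = (56.3/1) · log₁₀([out]/[in]), so log₁₀([out]/[in]) = -63.2 × 1 / 56.3 = -1.1226.
[out]/[in] = 10^(-1.1226) = 0.07541.
[out] = 0.07541 × 111 = 8.371 mM.

8.37 mM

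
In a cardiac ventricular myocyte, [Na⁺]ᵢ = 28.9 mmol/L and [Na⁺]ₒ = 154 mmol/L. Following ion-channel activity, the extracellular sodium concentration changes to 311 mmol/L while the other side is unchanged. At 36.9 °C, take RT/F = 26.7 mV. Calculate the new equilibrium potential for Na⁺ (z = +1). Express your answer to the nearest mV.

63 mV

After the shift: [Na⁺]_out = 311, [Na⁺]_in = 28.9 mmol/L.
E_new = (26.7/1)·ln(311/28.9) = 26.70 · (2.3760) = 63.44 mV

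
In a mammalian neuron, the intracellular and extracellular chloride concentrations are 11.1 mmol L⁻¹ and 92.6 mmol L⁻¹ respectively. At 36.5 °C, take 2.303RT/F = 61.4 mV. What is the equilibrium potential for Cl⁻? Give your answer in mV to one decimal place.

-56.6 mV

E = (61.4/z) · log₁₀([Cl⁻]_out/[Cl⁻]_in) with z = -1.
For an anion, dividing by z = -1 reverses the sign.
= (61.4/-1) · log₁₀(92.6/11.1) = -61.40 · log₁₀(8.342)
= -61.40 · (0.9213) = -56.57 mV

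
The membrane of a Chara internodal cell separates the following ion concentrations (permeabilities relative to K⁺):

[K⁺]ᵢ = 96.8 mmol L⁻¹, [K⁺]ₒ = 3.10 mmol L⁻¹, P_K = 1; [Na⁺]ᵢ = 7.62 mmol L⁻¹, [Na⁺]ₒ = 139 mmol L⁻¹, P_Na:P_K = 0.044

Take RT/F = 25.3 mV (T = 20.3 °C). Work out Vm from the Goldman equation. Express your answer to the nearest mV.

Vm = 25.3 · ln[(Σ P·[cation]ₒ + Σ P·[anion]ᵢ) / (Σ P·[cation]ᵢ + Σ P·[anion]ₒ)]
Numerator = 1×3.10 + 0.044×139 = 9.216
Denominator = 1×96.8 + 0.044×7.62 = 97.14
Vm = 25.3 · ln(0.094878) = 25.3 × (-2.3552) = -59.59 mV

-60 mV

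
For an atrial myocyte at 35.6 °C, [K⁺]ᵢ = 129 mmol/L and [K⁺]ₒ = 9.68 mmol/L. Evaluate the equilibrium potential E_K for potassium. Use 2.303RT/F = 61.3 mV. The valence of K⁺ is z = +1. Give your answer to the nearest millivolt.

-69 mV

E = (61.3/z) · log₁₀([K⁺]_out/[K⁺]_in) with z = +1.
= (61.3/1) · log₁₀(9.68/129) = 61.30 · log₁₀(0.07504)
= 61.30 · (-1.1247) = -68.94 mV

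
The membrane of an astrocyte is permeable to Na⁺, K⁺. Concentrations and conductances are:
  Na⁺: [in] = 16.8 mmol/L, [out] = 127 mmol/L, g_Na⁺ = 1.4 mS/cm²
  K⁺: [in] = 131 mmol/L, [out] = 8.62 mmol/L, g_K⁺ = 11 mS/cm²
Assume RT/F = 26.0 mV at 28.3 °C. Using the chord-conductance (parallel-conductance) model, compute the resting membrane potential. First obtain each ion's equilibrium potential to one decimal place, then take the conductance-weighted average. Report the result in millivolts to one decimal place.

E_Na⁺ = (26.0/1)·ln(127/16.8) = 52.6 mV
E_K⁺ = (26.0/1)·ln(8.62/131) = -70.7 mV
Vm = (Σ gᵢEᵢ)/(Σ gᵢ) = (1.4·52.6 + 11·-70.7) / (1.4 + 11)
= -704.06 / 12.4 = -56.78 mV

-56.8 mV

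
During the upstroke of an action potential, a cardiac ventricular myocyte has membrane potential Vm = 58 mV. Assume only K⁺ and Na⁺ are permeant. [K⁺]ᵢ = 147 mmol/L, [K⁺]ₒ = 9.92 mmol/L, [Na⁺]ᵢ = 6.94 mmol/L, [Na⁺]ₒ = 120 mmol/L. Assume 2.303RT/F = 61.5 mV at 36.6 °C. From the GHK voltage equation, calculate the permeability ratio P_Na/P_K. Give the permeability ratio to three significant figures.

21.6

Let α = P_Na/P_K. GHK: Vm = 61.5·log₁₀[(Kₒ + α·Naₒ)/(Kᵢ + α·Naᵢ)].
10^(Vm/61.5) = 10^(58.0/61.5) = 8.7718
So 8.7718·(Kᵢ + α·Naᵢ) = Kₒ + α·Naₒ → α = (8.7718·147.0 − 9.92) / (120.0 − 8.7718·6.94)
α = (1289 − 9.92) / (120.0 − 60.88) = 1280/59.12 = 21.64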